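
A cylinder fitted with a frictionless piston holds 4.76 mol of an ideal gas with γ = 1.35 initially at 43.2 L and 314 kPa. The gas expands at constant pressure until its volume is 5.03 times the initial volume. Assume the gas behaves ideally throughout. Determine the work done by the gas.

T₁ = P₁V₁/(nR) = 314×43.2/(4.76×8.314) = 343 K.
Isobaric: P stays 314 kPa; V/T = const ⇒ T₂ = 1720 K, V₂ = 217 L.
W = PΔV = 314×(217−43.2) kPa·L = 54700 J.

54700 J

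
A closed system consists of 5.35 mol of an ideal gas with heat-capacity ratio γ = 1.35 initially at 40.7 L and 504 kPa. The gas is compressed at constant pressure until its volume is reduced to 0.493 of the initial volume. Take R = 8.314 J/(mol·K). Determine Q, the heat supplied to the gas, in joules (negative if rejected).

-40100 J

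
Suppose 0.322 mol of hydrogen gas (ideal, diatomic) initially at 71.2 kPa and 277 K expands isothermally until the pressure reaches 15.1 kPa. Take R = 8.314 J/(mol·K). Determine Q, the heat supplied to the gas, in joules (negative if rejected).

1150 J

V₁ = nRT₁/P₁ = 0.322×8.314×277/71.2 = 10.4 L.
Isothermal: T stays 277 K; PV = const ⇒ V₂ = 49.1 L, P₂ = 15.1 kPa.
ΔU = 0 (ideal gas, T constant).
W = nRT ln(V₂/V₁) = 0.322×8.314×277×ln(4.72) = 1150 J.
Q = ΔU + W = 1150 J.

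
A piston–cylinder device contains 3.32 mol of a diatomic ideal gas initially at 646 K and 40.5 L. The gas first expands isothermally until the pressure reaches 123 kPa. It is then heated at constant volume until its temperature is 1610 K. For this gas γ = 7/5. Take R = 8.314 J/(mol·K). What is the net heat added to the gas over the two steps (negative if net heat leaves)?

89300 J

P₁ = nRT₁/V₁ = 3.32×8.314×646/40.5 = 440 kPa.
Step 1 — Isothermal: T stays 646 K; PV = const ⇒ V₂ = 145 L, P₂ = 123 kPa.
ΔU = 0 (ideal gas, T constant).
W = nRT ln(V₂/V₁) = 3.32×8.314×646×ln(3.58) = 22700 J.
Q = ΔU + W = 22700 J.
State after step 1: P = 123 kPa, V = 145 L, T = 646 K.
Step 2 — Isochoric: V stays 145 L; P/T = const ⇒ T₂ = 1610 K, P₂ = 307 kPa.
W = 0 (no volume change).
ΔU = nCvΔT = 3.32×20.8×(1610−646) = 66500 J.
Q = ΔU = 66500 J.
Net over both steps: W = 22700 J, Q = 89300 J, ΔU = 66500 J.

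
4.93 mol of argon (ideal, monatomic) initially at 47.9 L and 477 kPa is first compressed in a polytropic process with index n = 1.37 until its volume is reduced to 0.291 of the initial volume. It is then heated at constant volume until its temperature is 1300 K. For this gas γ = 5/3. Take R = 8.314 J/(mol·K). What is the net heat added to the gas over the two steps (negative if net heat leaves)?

T₁ = P₁V₁/(nR) = 477×47.9/(4.93×8.314) = 557 K.
Step 1 — Polytropic n=1.37: T₂ = T₁(V₁/V₂)^(n−1) = 557×(3.44)^0.37 = 880 K; P₂ = P₁(V₁/V₂)^n = 2590 kPa.
W = (P₁V₁−P₂V₂)/(n−1) = (477×47.9−2590×13.9)/0.37 = -35700 J.
ΔU = nCvΔT = 4.93×12.5×(880−557) = 19800 J.
Q = ΔU + W = -15900 J.
State after step 1: P = 2590 kPa, V = 13.9 L, T = 880 K.
Step 2 — Isochoric: V stays 13.9 L; P/T = const ⇒ T₂ = 1300 K, P₂ = 3820 kPa.
W = 0 (no volume change).
ΔU = nCvΔT = 4.93×12.5×(1300−880) = 25800 J.
Q = ΔU = 25800 J.
Net over both steps: W = -35700 J, Q = 9900 J, ΔU = 45700 J.

9900 J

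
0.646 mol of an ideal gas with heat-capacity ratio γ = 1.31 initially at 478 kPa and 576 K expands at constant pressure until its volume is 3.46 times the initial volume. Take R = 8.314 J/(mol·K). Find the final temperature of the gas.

1990 K

V₁ = nRT₁/P₁ = 0.646×8.314×576/478 = 6.47 L.
Isobaric: P stays 478 kPa; V/T = const ⇒ T₂ = 1990 K, V₂ = 22.4 L.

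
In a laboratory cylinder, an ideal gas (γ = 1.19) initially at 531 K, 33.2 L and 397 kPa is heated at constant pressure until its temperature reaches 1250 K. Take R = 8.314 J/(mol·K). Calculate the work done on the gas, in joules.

-17800 J

n = P₁V₁/(RT₁) = 397×33.2/(8.314×531) = 2.99 mol.
Isobaric: P stays 397 kPa; V/T = const ⇒ T₂ = 1250 K, V₂ = 78.2 L.
W = PΔV = 397×(78.2−33.2) kPa·L = 17800 J.
Work done on the gas = −W_by = -17800 J.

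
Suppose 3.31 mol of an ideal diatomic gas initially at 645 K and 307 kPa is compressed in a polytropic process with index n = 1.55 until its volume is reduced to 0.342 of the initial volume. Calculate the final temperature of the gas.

V₁ = nRT₁/P₁ = 3.31×8.314×645/307 = 57.8 L.
Polytropic n=1.55: T₂ = T₁(V₁/V₂)^(n−1) = 645×(2.92)^0.55 = 1160 K; P₂ = P₁(V₁/V₂)^n = 1620 kPa.

1160 K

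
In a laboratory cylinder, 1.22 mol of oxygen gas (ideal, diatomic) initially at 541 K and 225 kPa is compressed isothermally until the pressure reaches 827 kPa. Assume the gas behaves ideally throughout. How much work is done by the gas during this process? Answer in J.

V₁ = nRT₁/P₁ = 1.22×8.314×541/225 = 24.4 L.
Isothermal: T stays 541 K; PV = const ⇒ V₂ = 6.64 L, P₂ = 827 kPa.
W = nRT ln(V₂/V₁) = 1.22×8.314×541×ln(0.272) = -7140 J.

-7140 J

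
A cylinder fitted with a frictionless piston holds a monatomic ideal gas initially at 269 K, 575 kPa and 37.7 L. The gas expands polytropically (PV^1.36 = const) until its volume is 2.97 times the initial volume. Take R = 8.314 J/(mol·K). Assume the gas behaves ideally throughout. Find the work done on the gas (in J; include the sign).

n = P₁V₁/(RT₁) = 575×37.7/(8.314×269) = 9.69 mol.
Polytropic n=1.36: T₂ = T₁(V₁/V₂)^(n−1) = 269×(0.337)^0.36 = 182 K; P₂ = P₁(V₁/V₂)^n = 131 kPa.
W = (P₁V₁−P₂V₂)/(n−1) = (575×37.7−131×112)/0.36 = 19500 J.
Work done on the gas = −W_by = -19500 J.

-19500 J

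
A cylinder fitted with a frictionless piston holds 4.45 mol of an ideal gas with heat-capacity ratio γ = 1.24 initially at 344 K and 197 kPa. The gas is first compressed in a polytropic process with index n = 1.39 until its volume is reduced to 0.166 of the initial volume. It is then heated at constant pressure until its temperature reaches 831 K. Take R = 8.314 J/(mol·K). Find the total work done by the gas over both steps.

-28000 J

V₁ = nRT₁/P₁ = 4.45×8.314×344/197 = 64.6 L.
Step 1 — Polytropic n=1.39: T₂ = T₁(V₁/V₂)^(n−1) = 344×(6.02)^0.39 = 693 K; P₂ = P₁(V₁/V₂)^n = 2390 kPa.
W = (P₁V₁−P₂V₂)/(n−1) = (197×64.6−2390×10.7)/0.39 = -33100 J.
ΔU = nCvΔT = 4.45×34.6×(693−344) = 53800 J.
Q = ΔU + W = 20700 J.
State after step 1: P = 2390 kPa, V = 10.7 L, T = 693 K.
Step 2 — Isobaric: P stays 2390 kPa; V/T = const ⇒ T₂ = 831 K, V₂ = 12.9 L.
W = PΔV = 2390×(12.9−10.7) kPa·L = 5110 J.
ΔU = nCvΔT = 4.45×34.6×(831−693) = 21300 J.
Q = ΔU + W = nCpΔT = 26400 J.
Net over both steps: W = -28000 J, Q = 47100 J, ΔU = 75100 J.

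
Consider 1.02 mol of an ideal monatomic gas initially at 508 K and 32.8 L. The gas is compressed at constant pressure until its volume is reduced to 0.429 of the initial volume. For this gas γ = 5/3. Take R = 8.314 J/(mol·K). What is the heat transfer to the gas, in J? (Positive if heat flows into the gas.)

-6150 J

P₁ = nRT₁/V₁ = 1.02×8.314×508/32.8 = 131 kPa.
Isobaric: P stays 131 kPa; V/T = const ⇒ T₂ = 218 K, V₂ = 14.1 L.
W = PΔV = 131×(14.1−32.8) kPa·L = -2460 J.
ΔU = nCvΔT = 1.02×12.5×(218−508) = -3690 J.
Q = ΔU + W = nCpΔT = -6150 J.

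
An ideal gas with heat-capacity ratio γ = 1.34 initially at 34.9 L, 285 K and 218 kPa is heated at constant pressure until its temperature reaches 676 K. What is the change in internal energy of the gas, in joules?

30700 J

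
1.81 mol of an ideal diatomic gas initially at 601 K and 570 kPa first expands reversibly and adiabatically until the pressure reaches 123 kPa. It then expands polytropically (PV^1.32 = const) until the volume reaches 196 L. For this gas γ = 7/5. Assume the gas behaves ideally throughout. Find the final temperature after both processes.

V₁ = nRT₁/P₁ = 1.81×8.314×601/570 = 15.9 L.
Step 1 — Adiabatic: T₂/T₁ = (P₂/P₁)^((γ−1)/γ) ⇒ T₂ = 601×(0.216)^0.286 = 388 K; V₂ = 47.4 L.
ΔU = nCvΔT = 1.81×20.8×(388−601) = -8020 J.
Q = 0 for an adiabatic process, so W = −ΔU = 8020 J.
State after step 1: P = 123 kPa, V = 47.4 L, T = 388 K.
Step 2 — Polytropic n=1.32: T₂ = T₁(V₁/V₂)^(n−1) = 388×(0.242)^0.32 = 246 K; P₂ = P₁(V₁/V₂)^n = 18.9 kPa.
W = (P₁V₁−P₂V₂)/(n−1) = (123×47.4−18.9×196)/0.32 = 6650 J.
ΔU = nCvΔT = 1.81×20.8×(246−388) = -5320 J.
Q = ΔU + W = 1330 J.
Net over both steps: W = 14700 J, Q = 1330 J, ΔU = -13300 J.

246 K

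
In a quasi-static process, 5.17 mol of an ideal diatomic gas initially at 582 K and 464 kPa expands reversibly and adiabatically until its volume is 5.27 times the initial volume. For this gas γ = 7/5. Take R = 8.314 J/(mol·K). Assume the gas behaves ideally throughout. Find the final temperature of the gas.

V₁ = nRT₁/P₁ = 5.17×8.314×582/464 = 53.9 L.
Adiabatic: TV^(γ−1) = const ⇒ T₂ = 582×(0.190)^0.400 = 299 K; PV^γ = const ⇒ P₂ = 45.3 kPa.

299 K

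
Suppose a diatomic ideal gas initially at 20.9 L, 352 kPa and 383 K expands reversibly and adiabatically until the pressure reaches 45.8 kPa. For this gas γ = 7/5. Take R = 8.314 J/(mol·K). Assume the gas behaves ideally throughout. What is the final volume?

Adiabatic: T₂/T₁ = (P₂/P₁)^((γ−1)/γ) ⇒ T₂ = 383×(0.130)^0.286 = 214 K; V₂ = 89.7 L.

89.7 L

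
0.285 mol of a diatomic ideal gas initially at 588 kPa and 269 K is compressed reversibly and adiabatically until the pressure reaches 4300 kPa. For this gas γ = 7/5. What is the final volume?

V₁ = nRT₁/P₁ = 0.285×8.314×269/588 = 1.08 L.
Adiabatic: T₂/T₁ = (P₂/P₁)^((γ−1)/γ) ⇒ T₂ = 269×(7.31)^0.286 = 475 K; V₂ = 0.262 L.

0.262 L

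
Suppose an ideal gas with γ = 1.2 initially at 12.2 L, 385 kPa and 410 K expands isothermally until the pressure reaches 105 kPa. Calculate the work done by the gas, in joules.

6100 J

n = P₁V₁/(RT₁) = 385×12.2/(8.314×410) = 1.38 mol.
Isothermal: T stays 410 K; PV = const ⇒ V₂ = 44.7 L, P₂ = 105 kPa.
W = nRT ln(V₂/V₁) = 1.38×8.314×410×ln(3.67) = 6100 J.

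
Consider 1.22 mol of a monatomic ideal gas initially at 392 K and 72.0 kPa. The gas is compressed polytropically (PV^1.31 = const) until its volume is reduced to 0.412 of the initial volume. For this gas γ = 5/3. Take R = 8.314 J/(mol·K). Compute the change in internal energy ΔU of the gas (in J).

1890 J

V₁ = nRT₁/P₁ = 1.22×8.314×392/72.0 = 55.2 L.
Polytropic n=1.31: T₂ = T₁(V₁/V₂)^(n−1) = 392×(2.43)^0.31 = 516 K; P₂ = P₁(V₁/V₂)^n = 230 kPa.
For an ideal gas ΔU = nCvΔT with Cv = (3/2)R = 12.5 J/(mol·K).
ΔU = 1.22×12.5×(516−392) = 1890 J.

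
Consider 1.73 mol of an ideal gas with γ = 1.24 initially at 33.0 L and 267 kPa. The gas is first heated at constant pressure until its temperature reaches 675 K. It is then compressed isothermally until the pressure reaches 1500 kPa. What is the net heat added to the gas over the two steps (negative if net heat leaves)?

T₁ = P₁V₁/(nR) = 267×33.0/(1.73×8.314) = 613 K.
Step 1 — Isobaric: P stays 267 kPa; V/T = const ⇒ T₂ = 675 K, V₂ = 36.4 L.
W = PΔV = 267×(36.4−33.0) kPa·L = 898 J.
ΔU = nCvΔT = 1.73×34.6×(675−613) = 3740 J.
Q = ΔU + W = nCpΔT = 4640 J.
State after step 1: P = 267 kPa, V = 36.4 L, T = 675 K.
Step 2 — Isothermal: T stays 675 K; PV = const ⇒ V₂ = 6.47 L, P₂ = 1500 kPa.
ΔU = 0 (ideal gas, T constant).
W = nRT ln(V₂/V₁) = 1.73×8.314×675×ln(0.178) = -16800 J.
Q = ΔU + W = -16800 J.
Net over both steps: W = -15900 J, Q = -12100 J, ΔU = 3740 J.

-12100 J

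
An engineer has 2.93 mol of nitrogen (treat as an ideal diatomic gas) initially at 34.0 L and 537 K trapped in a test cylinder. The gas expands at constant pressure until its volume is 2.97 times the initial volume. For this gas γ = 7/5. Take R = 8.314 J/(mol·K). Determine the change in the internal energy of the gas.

64400 J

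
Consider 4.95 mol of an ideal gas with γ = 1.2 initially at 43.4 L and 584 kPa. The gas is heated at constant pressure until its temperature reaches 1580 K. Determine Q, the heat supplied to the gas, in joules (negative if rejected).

T₁ = P₁V₁/(nR) = 584×43.4/(4.95×8.314) = 616 K.
Isobaric: P stays 584 kPa; V/T = const ⇒ T₂ = 1580 K, V₂ = 111 L.
W = PΔV = 584×(111−43.4) kPa·L = 39700 J.
ΔU = nCvΔT = 4.95×41.6×(1580−616) = 198000 J.
Q = ΔU + W = nCpΔT = 238000 J.

238000 J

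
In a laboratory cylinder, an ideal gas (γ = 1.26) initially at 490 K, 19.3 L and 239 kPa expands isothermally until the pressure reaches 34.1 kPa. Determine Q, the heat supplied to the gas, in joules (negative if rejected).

8980 J

n = P₁V₁/(RT₁) = 239×19.3/(8.314×490) = 1.13 mol.
Isothermal: T stays 490 K; PV = const ⇒ V₂ = 135 L, P₂ = 34.1 kPa.
ΔU = 0 (ideal gas, T constant).
W = nRT ln(V₂/V₁) = 1.13×8.314×490×ln(7.01) = 8980 J.
Q = ΔU + W = 8980 J.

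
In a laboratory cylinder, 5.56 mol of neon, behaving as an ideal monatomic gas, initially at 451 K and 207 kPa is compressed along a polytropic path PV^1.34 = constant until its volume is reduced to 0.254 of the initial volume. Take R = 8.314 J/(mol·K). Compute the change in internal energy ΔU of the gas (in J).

18600 J

V₁ = nRT₁/P₁ = 5.56×8.314×451/207 = 101 L.
Polytropic n=1.34: T₂ = T₁(V₁/V₂)^(n−1) = 451×(3.94)^0.34 = 719 K; P₂ = P₁(V₁/V₂)^n = 1300 kPa.
For an ideal gas ΔU = nCvΔT with Cv = (3/2)R = 12.5 J/(mol·K).
ΔU = 5.56×12.5×(719−451) = 18600 J.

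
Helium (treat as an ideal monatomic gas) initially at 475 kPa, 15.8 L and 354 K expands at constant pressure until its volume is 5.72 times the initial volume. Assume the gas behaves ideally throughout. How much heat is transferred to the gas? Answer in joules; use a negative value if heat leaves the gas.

n = P₁V₁/(RT₁) = 475×15.8/(8.314×354) = 2.55 mol.
Isobaric: P stays 475 kPa; V/T = const ⇒ T₂ = 2020 K, V₂ = 90.4 L.
W = PΔV = 475×(90.4−15.8) kPa·L = 35400 J.
ΔU = nCvΔT = 2.55×12.5×(2020−354) = 53100 J.
Q = ΔU + W = nCpΔT = 88600 J.

88600 J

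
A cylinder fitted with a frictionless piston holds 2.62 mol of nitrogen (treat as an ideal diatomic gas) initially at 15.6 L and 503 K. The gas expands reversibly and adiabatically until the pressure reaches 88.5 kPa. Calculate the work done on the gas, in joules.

-12200 J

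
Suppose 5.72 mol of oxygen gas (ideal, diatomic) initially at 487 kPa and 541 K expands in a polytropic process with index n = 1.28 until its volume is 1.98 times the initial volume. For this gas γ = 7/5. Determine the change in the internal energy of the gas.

-11200 J

V₁ = nRT₁/P₁ = 5.72×8.314×541/487 = 52.8 L.
Polytropic n=1.28: T₂ = T₁(V₁/V₂)^(n−1) = 541×(0.505)^0.28 = 447 K; P₂ = P₁(V₁/V₂)^n = 203 kPa.
For an ideal gas ΔU = nCvΔT with Cv = (5/2)R = 20.8 J/(mol·K).
ΔU = 5.72×20.8×(447−541) = -11200 J.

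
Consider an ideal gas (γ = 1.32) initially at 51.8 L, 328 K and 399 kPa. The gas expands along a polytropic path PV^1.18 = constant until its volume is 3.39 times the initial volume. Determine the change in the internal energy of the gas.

-12700 J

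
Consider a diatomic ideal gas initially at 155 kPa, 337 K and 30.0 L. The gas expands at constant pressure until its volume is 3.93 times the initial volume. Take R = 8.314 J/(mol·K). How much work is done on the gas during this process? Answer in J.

n = P₁V₁/(RT₁) = 155×30.0/(8.314×337) = 1.66 mol.
Isobaric: P stays 155 kPa; V/T = const ⇒ T₂ = 1320 K, V₂ = 118 L.
W = PΔV = 155×(118−30.0) kPa·L = 13600 J.
Work done on the gas = −W_by = -13600 J.

-13600 J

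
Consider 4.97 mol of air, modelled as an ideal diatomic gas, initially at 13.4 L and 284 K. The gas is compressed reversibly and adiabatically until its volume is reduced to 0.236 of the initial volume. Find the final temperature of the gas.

506 K

P₁ = nRT₁/V₁ = 4.97×8.314×284/13.4 = 876 kPa.
Adiabatic: TV^(γ−1) = const ⇒ T₂ = 284×(4.24)^0.400 = 506 K; PV^γ = const ⇒ P₂ = 6610 kPa.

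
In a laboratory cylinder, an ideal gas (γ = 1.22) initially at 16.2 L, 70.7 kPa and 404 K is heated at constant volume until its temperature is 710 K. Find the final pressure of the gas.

Isochoric: V stays 16.2 L; P/T = const ⇒ T₂ = 710 K, P₂ = 124 kPa.

124 kPa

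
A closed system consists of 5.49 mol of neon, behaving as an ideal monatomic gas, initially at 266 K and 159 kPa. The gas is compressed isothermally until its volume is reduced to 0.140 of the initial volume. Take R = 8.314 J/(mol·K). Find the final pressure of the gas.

V₁ = nRT₁/P₁ = 5.49×8.314×266/159 = 76.4 L.
Isothermal: T stays 266 K; PV = const ⇒ V₂ = 10.7 L, P₂ = 1140 kPa.

1140 kPa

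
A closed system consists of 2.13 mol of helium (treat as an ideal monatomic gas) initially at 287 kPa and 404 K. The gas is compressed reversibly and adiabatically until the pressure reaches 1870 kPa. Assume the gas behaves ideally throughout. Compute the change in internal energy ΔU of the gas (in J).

V₁ = nRT₁/P₁ = 2.13×8.314×404/287 = 24.9 L.
Adiabatic: T₂/T₁ = (P₂/P₁)^((γ−1)/γ) ⇒ T₂ = 404×(6.52)^0.400 = 855 K; V₂ = 8.10 L.
For an ideal gas ΔU = nCvΔT with Cv = (3/2)R = 12.5 J/(mol·K).
ΔU = 2.13×12.5×(855−404) = 12000 J.

12000 J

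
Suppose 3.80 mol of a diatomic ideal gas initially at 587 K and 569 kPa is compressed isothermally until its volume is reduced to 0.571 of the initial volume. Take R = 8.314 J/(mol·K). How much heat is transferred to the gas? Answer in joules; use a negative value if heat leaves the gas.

V₁ = nRT₁/P₁ = 3.80×8.314×587/569 = 32.6 L.
Isothermal: T stays 587 K; PV = const ⇒ V₂ = 18.6 L, P₂ = 996 kPa.
ΔU = 0 (ideal gas, T constant).
W = nRT ln(V₂/V₁) = 3.80×8.314×587×ln(0.571) = -10400 J.
Q = ΔU + W = -10400 J.

-10400 J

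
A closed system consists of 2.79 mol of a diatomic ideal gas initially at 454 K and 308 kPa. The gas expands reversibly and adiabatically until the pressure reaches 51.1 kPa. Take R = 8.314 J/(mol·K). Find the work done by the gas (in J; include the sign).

V₁ = nRT₁/P₁ = 2.79×8.314×454/308 = 34.2 L.
Adiabatic: T₂/T₁ = (P₂/P₁)^((γ−1)/γ) ⇒ T₂ = 454×(0.166)^0.286 = 272 K; V₂ = 123 L.
ΔU = nCvΔT = 2.79×20.8×(272−454) = -10600 J.
Q = 0 for an adiabatic process, so W = −ΔU = 10600 J.

10600 J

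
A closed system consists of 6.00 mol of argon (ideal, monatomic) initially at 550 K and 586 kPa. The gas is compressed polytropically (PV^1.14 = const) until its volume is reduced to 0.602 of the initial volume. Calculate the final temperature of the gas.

590 K

V₁ = nRT₁/P₁ = 6.00×8.314×550/586 = 46.8 L.
Polytropic n=1.14: T₂ = T₁(V₁/V₂)^(n−1) = 550×(1.66)^0.14 = 590 K; P₂ = P₁(V₁/V₂)^n = 1050 kPa.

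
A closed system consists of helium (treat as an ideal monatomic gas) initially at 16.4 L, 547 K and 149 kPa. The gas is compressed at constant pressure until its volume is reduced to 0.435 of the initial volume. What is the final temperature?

Isobaric: P stays 149 kPa; V/T = const ⇒ T₂ = 238 K, V₂ = 7.13 L.

238 K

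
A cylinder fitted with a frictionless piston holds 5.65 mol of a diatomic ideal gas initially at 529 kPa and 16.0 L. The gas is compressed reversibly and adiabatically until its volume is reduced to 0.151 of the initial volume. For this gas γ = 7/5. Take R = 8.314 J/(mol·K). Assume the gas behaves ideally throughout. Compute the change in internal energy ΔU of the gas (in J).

T₁ = P₁V₁/(nR) = 529×16.0/(5.65×8.314) = 180 K.
Adiabatic: TV^(γ−1) = const ⇒ T₂ = 180×(6.62)^0.400 = 384 K; PV^γ = const ⇒ P₂ = 7460 kPa.
For an ideal gas ΔU = nCvΔT with Cv = (5/2)R = 20.8 J/(mol·K).
ΔU = 5.65×20.8×(384−180) = 23900 J.

23900 J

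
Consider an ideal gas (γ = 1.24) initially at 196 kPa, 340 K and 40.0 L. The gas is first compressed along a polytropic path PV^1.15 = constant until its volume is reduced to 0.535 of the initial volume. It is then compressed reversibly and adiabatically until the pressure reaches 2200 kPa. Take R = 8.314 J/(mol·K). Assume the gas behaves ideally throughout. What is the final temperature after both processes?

n = P₁V₁/(RT₁) = 196×40.0/(8.314×340) = 2.77 mol.
Step 1 — Polytropic n=1.15: T₂ = T₁(V₁/V₂)^(n−1) = 340×(1.87)^0.15 = 373 K; P₂ = P₁(V₁/V₂)^n = 402 kPa.
W = (P₁V₁−P₂V₂)/(n−1) = (196×40.0−402×21.4)/0.15 = -5140 J.
ΔU = nCvΔT = 2.77×34.6×(373−340) = 3210 J.
Q = ΔU + W = -1930 J.
State after step 1: P = 402 kPa, V = 21.4 L, T = 373 K.
Step 2 — Adiabatic: T₂/T₁ = (P₂/P₁)^((γ−1)/γ) ⇒ T₂ = 373×(5.47)^0.194 = 519 K; V₂ = 5.44 L.
ΔU = nCvΔT = 2.77×34.6×(519−373) = 14000 J.
Q = 0 for an adiabatic process, so W = −ΔU = -14000 J.
Net over both steps: W = -19100 J, Q = -1930 J, ΔU = 17200 J.

519 K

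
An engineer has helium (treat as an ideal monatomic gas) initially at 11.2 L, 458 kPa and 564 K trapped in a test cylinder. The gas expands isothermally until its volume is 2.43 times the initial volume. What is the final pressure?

188 kPa

Isothermal: T stays 564 K; PV = const ⇒ V₂ = 27.2 L, P₂ = 188 kPa.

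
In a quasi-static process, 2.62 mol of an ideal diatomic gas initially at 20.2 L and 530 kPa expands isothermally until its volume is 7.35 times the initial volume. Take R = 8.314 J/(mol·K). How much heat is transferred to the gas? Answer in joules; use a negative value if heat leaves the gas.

21400 J

T₁ = P₁V₁/(nR) = 530×20.2/(2.62×8.314) = 491 K.
Isothermal: T stays 491 K; PV = const ⇒ V₂ = 148 L, P₂ = 72.1 kPa.
ΔU = 0 (ideal gas, T constant).
W = nRT ln(V₂/V₁) = 2.62×8.314×491×ln(7.35) = 21400 J.
Q = ΔU + W = 21400 J.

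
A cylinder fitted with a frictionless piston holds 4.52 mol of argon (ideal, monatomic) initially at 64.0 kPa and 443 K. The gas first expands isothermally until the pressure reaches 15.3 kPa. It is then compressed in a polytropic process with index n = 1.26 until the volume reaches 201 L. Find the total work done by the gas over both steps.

V₁ = nRT₁/P₁ = 4.52×8.314×443/64.0 = 260 L.
Step 1 — Isothermal: T stays 443 K; PV = const ⇒ V₂ = 1090 L, P₂ = 15.3 kPa.
ΔU = 0 (ideal gas, T constant).
W = nRT ln(V₂/V₁) = 4.52×8.314×443×ln(4.18) = 23800 J.
Q = ΔU + W = 23800 J.
State after step 1: P = 15.3 kPa, V = 1090 L, T = 443 K.
Step 2 — Polytropic n=1.26: T₂ = T₁(V₁/V₂)^(n−1) = 443×(5.41)^0.26 = 687 K; P₂ = P₁(V₁/V₂)^n = 128 kPa.
W = (P₁V₁−P₂V₂)/(n−1) = (15.3×1090−128×201)/0.26 = -35300 J.
ΔU = nCvΔT = 4.52×12.5×(687−443) = 13800 J.
Q = ΔU + W = -21500 J.
Net over both steps: W = -11500 J, Q = 2290 J, ΔU = 13800 J.

-11500 J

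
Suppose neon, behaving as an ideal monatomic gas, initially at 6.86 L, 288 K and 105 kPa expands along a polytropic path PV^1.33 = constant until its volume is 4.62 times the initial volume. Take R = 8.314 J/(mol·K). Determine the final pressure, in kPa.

13.7 kPa

Polytropic n=1.33: T₂ = T₁(V₁/V₂)^(n−1) = 288×(0.216)^0.33 = 174 K; P₂ = P₁(V₁/V₂)^n = 13.7 kPa.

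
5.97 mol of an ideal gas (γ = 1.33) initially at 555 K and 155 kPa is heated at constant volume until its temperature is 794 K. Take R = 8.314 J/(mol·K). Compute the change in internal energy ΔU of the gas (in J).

V₁ = nRT₁/P₁ = 5.97×8.314×555/155 = 178 L.
Isochoric: V stays 178 L; P/T = const ⇒ T₂ = 794 K, P₂ = 222 kPa.
For an ideal gas ΔU = nCvΔT with Cv = R/(γ−1) = 25.2 J/(mol·K).
ΔU = 5.97×25.2×(794−555) = 35900 J.

35900 J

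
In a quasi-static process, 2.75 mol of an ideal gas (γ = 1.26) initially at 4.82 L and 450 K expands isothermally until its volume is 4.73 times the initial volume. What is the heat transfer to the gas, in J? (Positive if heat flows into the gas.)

P₁ = nRT₁/V₁ = 2.75×8.314×450/4.82 = 2130 kPa.
Isothermal: T stays 450 K; PV = const ⇒ V₂ = 22.8 L, P₂ = 451 kPa.
ΔU = 0 (ideal gas, T constant).
W = nRT ln(V₂/V₁) = 2.75×8.314×450×ln(4.73) = 16000 J.
Q = ΔU + W = 16000 J.

16000 J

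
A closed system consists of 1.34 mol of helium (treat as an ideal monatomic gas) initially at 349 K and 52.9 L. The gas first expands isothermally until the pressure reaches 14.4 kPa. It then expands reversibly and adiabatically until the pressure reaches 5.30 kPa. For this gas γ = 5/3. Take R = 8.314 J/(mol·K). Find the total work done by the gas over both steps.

8260 J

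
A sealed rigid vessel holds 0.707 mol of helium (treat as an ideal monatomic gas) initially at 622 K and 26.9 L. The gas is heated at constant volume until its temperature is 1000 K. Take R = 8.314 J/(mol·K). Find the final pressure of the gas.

219 kPa

P₁ = nRT₁/V₁ = 0.707×8.314×622/26.9 = 136 kPa.
Isochoric: V stays 26.9 L; P/T = const ⇒ T₂ = 1000 K, P₂ = 219 kPa.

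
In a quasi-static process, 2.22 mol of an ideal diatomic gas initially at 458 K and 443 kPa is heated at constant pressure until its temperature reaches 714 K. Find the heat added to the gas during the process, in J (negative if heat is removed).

V₁ = nRT₁/P₁ = 2.22×8.314×458/443 = 19.1 L.
Isobaric: P stays 443 kPa; V/T = const ⇒ T₂ = 714 K, V₂ = 29.7 L.
W = PΔV = 443×(29.7−19.1) kPa·L = 4730 J.
ΔU = nCvΔT = 2.22×20.8×(714−458) = 11800 J.
Q = ΔU + W = nCpΔT = 16500 J.

16500 J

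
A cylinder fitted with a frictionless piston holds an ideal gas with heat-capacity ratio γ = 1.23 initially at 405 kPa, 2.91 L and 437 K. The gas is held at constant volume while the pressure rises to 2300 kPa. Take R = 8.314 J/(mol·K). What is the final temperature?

Isochoric: V stays 2.91 L; P/T = const ⇒ T₂ = 2480 K, P₂ = 2300 kPa.

2480 K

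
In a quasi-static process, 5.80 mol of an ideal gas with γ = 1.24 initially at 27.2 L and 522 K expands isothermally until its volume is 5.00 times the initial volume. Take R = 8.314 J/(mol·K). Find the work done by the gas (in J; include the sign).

40500 J

P₁ = nRT₁/V₁ = 5.80×8.314×522/27.2 = 925 kPa.
Isothermal: T stays 522 K; PV = const ⇒ V₂ = 136 L, P₂ = 185 kPa.
W = nRT ln(V₂/V₁) = 5.80×8.314×522×ln(5.00) = 40500 J.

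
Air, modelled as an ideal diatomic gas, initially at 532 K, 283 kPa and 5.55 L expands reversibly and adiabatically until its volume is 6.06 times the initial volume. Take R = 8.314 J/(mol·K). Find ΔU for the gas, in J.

n = P₁V₁/(RT₁) = 283×5.55/(8.314×532) = 0.355 mol.
Adiabatic: TV^(γ−1) = const ⇒ T₂ = 532×(0.165)^0.400 = 259 K; PV^γ = const ⇒ P₂ = 22.7 kPa.
For an ideal gas ΔU = nCvΔT with Cv = (5/2)R = 20.8 J/(mol·K).
ΔU = 0.355×20.8×(259−532) = -2020 J.

-2020 J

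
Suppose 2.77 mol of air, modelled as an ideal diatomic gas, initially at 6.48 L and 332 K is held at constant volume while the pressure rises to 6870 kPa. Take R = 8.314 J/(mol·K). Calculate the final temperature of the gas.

1930 K

P₁ = nRT₁/V₁ = 2.77×8.314×332/6.48 = 1180 kPa.
Isochoric: V stays 6.48 L; P/T = const ⇒ T₂ = 1930 K, P₂ = 6870 kPa.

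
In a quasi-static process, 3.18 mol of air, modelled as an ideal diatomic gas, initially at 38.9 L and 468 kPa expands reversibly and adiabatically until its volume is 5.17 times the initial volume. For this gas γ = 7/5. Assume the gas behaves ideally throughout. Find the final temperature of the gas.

357 K

T₁ = P₁V₁/(nR) = 468×38.9/(3.18×8.314) = 689 K.
Adiabatic: TV^(γ−1) = const ⇒ T₂ = 689×(0.193)^0.400 = 357 K; PV^γ = const ⇒ P₂ = 46.9 kPa.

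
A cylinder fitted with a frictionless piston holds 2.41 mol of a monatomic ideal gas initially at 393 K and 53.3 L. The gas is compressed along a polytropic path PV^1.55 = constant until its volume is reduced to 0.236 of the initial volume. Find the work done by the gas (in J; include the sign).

P₁ = nRT₁/V₁ = 2.41×8.314×393/53.3 = 148 kPa.
Polytropic n=1.55: T₂ = T₁(V₁/V₂)^(n−1) = 393×(4.24)^0.55 = 870 K; P₂ = P₁(V₁/V₂)^n = 1390 kPa.
W = (P₁V₁−P₂V₂)/(n−1) = (148×53.3−1390×12.6)/0.55 = -17400 J.

-17400 J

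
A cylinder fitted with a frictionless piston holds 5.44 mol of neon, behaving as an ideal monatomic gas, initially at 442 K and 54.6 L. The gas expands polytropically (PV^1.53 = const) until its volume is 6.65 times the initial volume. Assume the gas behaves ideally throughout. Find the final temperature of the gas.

P₁ = nRT₁/V₁ = 5.44×8.314×442/54.6 = 366 kPa.
Polytropic n=1.53: T₂ = T₁(V₁/V₂)^(n−1) = 442×(0.150)^0.53 = 162 K; P₂ = P₁(V₁/V₂)^n = 20.2 kPa.

162 K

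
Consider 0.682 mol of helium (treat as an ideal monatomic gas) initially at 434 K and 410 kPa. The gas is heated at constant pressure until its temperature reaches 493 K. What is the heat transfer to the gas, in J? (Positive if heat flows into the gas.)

V₁ = nRT₁/P₁ = 0.682×8.314×434/410 = 6.00 L.
Isobaric: P stays 410 kPa; V/T = const ⇒ T₂ = 493 K, V₂ = 6.82 L.
W = PΔV = 410×(6.82−6.00) kPa·L = 335 J.
ΔU = nCvΔT = 0.682×12.5×(493−434) = 502 J.
Q = ΔU + W = nCpΔT = 836 J.

836 J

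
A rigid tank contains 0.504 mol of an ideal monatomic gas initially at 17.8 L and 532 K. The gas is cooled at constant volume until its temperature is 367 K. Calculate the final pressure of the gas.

P₁ = nRT₁/V₁ = 0.504×8.314×532/17.8 = 125 kPa.
Isochoric: V stays 17.8 L; P/T = const ⇒ T₂ = 367 K, P₂ = 86.4 kPa.

86.4 kPa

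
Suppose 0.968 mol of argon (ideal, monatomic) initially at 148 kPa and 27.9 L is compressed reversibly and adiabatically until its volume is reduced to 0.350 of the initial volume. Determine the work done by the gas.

-6280 J

T₁ = P₁V₁/(nR) = 148×27.9/(0.968×8.314) = 513 K.
Adiabatic: TV^(γ−1) = const ⇒ T₂ = 513×(2.86)^0.667 = 1030 K; PV^γ = const ⇒ P₂ = 851 kPa.
ΔU = nCvΔT = 0.968×12.5×(1030−513) = 6280 J.
Q = 0 for an adiabatic process, so W = −ΔU = -6280 J.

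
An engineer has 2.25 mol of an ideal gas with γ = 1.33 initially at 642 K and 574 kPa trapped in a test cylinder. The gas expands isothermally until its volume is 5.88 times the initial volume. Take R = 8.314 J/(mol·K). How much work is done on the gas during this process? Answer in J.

-21300 J

V₁ = nRT₁/P₁ = 2.25×8.314×642/574 = 20.9 L.
Isothermal: T stays 642 K; PV = const ⇒ V₂ = 123 L, P₂ = 97.6 kPa.
W = nRT ln(V₂/V₁) = 2.25×8.314×642×ln(5.88) = 21300 J.
Work done on the gas = −W_by = -21300 J.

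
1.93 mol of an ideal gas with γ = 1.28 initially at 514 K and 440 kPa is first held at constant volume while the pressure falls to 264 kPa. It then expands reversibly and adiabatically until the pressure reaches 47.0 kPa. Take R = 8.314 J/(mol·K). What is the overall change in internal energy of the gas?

-17300 J

V₁ = nRT₁/P₁ = 1.93×8.314×514/440 = 18.7 L.
Step 1 — Isochoric: V stays 18.7 L; P/T = const ⇒ T₂ = 308 K, P₂ = 264 kPa.
W = 0 (no volume change).
ΔU = nCvΔT = 1.93×29.7×(308−514) = -11800 J.
Q = ΔU = -11800 J.
State after step 1: P = 264 kPa, V = 18.7 L, T = 308 K.
Step 2 — Adiabatic: T₂/T₁ = (P₂/P₁)^((γ−1)/γ) ⇒ T₂ = 308×(0.178)^0.219 = 211 K; V₂ = 72.2 L.
ΔU = nCvΔT = 1.93×29.7×(211−308) = -5560 J.
Q = 0 for an adiabatic process, so W = −ΔU = 5560 J.
Net over both steps: W = 5560 J, Q = -11800 J, ΔU = -17300 J.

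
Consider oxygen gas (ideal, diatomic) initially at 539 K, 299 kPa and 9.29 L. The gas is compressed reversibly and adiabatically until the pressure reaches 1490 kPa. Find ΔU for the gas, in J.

n = P₁V₁/(RT₁) = 299×9.29/(8.314×539) = 0.620 mol.
Adiabatic: T₂/T₁ = (P₂/P₁)^((γ−1)/γ) ⇒ T₂ = 539×(4.98)^0.286 = 853 K; V₂ = 2.95 L.
For an ideal gas ΔU = nCvΔT with Cv = (5/2)R = 20.8 J/(mol·K).
ΔU = 0.620×20.8×(853−539) = 4040 J.

4040 J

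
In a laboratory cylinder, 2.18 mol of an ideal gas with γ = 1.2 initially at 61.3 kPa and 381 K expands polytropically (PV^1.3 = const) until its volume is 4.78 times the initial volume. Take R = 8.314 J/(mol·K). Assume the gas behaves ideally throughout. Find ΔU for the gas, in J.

V₁ = nRT₁/P₁ = 2.18×8.314×381/61.3 = 113 L.
Polytropic n=1.3: T₂ = T₁(V₁/V₂)^(n−1) = 381×(0.209)^0.30 = 238 K; P₂ = P₁(V₁/V₂)^n = 8.02 kPa.
For an ideal gas ΔU = nCvΔT with Cv = R/(γ−1) = 41.6 J/(mol·K).
ΔU = 2.18×41.6×(238−381) = -12900 J.

-12900 J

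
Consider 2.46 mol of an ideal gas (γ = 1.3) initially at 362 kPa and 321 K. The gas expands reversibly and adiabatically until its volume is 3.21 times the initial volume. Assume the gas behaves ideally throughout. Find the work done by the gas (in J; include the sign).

6460 J

V₁ = nRT₁/P₁ = 2.46×8.314×321/362 = 18.1 L.
Adiabatic: TV^(γ−1) = const ⇒ T₂ = 321×(0.312)^0.300 = 226 K; PV^γ = const ⇒ P₂ = 79.5 kPa.
ΔU = nCvΔT = 2.46×27.7×(226−321) = -6460 J.
Q = 0 for an adiabatic process, so W = −ΔU = 6460 J.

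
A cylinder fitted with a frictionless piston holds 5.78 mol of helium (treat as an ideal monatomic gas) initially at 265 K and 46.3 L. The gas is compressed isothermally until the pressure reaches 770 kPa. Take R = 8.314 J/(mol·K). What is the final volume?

16.5 L

P₁ = nRT₁/V₁ = 5.78×8.314×265/46.3 = 275 kPa.
Isothermal: T stays 265 K; PV = const ⇒ V₂ = 16.5 L, P₂ = 770 kPa.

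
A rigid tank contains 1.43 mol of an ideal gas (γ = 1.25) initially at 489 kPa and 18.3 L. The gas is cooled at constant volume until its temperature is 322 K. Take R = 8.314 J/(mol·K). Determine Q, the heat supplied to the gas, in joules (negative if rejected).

T₁ = P₁V₁/(nR) = 489×18.3/(1.43×8.314) = 753 K.
Isochoric: V stays 18.3 L; P/T = const ⇒ T₂ = 322 K, P₂ = 209 kPa.
W = 0 (no volume change).
ΔU = nCvΔT = 1.43×33.3×(322−753) = -20500 J.
Q = ΔU = -20500 J.

-20500 J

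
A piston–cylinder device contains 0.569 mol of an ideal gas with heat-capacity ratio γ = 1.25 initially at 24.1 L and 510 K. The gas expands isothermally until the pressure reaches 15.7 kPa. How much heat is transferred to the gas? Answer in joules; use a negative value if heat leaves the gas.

4470 J

P₁ = nRT₁/V₁ = 0.569×8.314×510/24.1 = 100 kPa.
Isothermal: T stays 510 K; PV = const ⇒ V₂ = 154 L, P₂ = 15.7 kPa.
ΔU = 0 (ideal gas, T constant).
W = nRT ln(V₂/V₁) = 0.569×8.314×510×ln(6.38) = 4470 J.
Q = ΔU + W = 4470 J.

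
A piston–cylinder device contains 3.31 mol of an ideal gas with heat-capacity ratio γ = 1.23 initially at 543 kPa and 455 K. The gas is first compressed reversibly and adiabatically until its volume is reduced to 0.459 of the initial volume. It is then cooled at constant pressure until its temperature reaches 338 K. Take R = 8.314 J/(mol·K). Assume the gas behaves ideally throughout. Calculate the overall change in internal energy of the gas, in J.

-14000 J

V₁ = nRT₁/P₁ = 3.31×8.314×455/543 = 23.1 L.
Step 1 — Adiabatic: TV^(γ−1) = const ⇒ T₂ = 455×(2.18)^0.230 = 544 K; PV^γ = const ⇒ P₂ = 1420 kPa.
ΔU = nCvΔT = 3.31×36.1×(544−455) = 10700 J.
Q = 0 for an adiabatic process, so W = −ΔU = -10700 J.
State after step 1: P = 1420 kPa, V = 10.6 L, T = 544 K.
Step 2 — Isobaric: P stays 1420 kPa; V/T = const ⇒ T₂ = 338 K, V₂ = 6.57 L.
W = PΔV = 1420×(6.57−10.6) kPa·L = -5680 J.
ΔU = nCvΔT = 3.31×36.1×(338−544) = -24700 J.
Q = ΔU + W = nCpΔT = -30400 J.
Net over both steps: W = -16400 J, Q = -30400 J, ΔU = -14000 J.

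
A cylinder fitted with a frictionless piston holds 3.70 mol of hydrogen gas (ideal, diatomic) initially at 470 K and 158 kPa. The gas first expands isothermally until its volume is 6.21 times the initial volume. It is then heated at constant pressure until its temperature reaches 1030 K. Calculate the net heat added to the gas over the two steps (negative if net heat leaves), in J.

86700 J

V₁ = nRT₁/P₁ = 3.70×8.314×470/158 = 91.5 L.
Step 1 — Isothermal: T stays 470 K; PV = const ⇒ V₂ = 568 L, P₂ = 25.4 kPa.
ΔU = 0 (ideal gas, T constant).
W = nRT ln(V₂/V₁) = 3.70×8.314×470×ln(6.21) = 26400 J.
Q = ΔU + W = 26400 J.
State after step 1: P = 25.4 kPa, V = 568 L, T = 470 K.
Step 2 — Isobaric: P stays 25.4 kPa; V/T = const ⇒ T₂ = 1030 K, V₂ = 1250 L.
W = PΔV = 25.4×(1250−568) kPa·L = 17200 J.
ΔU = nCvΔT = 3.70×20.8×(1030−470) = 43100 J.
Q = ΔU + W = nCpΔT = 60300 J.
Net over both steps: W = 43600 J, Q = 86700 J, ΔU = 43100 J.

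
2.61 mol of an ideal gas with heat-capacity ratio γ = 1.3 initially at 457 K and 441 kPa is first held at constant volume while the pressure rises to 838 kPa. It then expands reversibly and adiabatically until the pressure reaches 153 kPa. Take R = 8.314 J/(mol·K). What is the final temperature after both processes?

V₁ = nRT₁/P₁ = 2.61×8.314×457/441 = 22.5 L.
Step 1 — Isochoric: V stays 22.5 L; P/T = const ⇒ T₂ = 868 K, P₂ = 838 kPa.
W = 0 (no volume change).
ΔU = nCvΔT = 2.61×27.7×(868−457) = 29800 J.
Q = ΔU = 29800 J.
State after step 1: P = 838 kPa, V = 22.5 L, T = 868 K.
Step 2 — Adiabatic: T₂/T₁ = (P₂/P₁)^((γ−1)/γ) ⇒ T₂ = 868×(0.183)^0.231 = 587 K; V₂ = 83.2 L.
ΔU = nCvΔT = 2.61×27.7×(587−868) = -20400 J.
Q = 0 for an adiabatic process, so W = −ΔU = 20400 J.
Net over both steps: W = 20400 J, Q = 29800 J, ΔU = 9370 J.

587 K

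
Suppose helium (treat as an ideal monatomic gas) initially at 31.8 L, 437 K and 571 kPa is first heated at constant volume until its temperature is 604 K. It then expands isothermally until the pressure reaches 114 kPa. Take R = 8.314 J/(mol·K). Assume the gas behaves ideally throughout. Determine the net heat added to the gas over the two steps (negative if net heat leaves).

59000 J

n = P₁V₁/(RT₁) = 571×31.8/(8.314×437) = 5.00 mol.
Step 1 — Isochoric: V stays 31.8 L; P/T = const ⇒ T₂ = 604 K, P₂ = 789 kPa.
W = 0 (no volume change).
ΔU = nCvΔT = 5.00×12.5×(604−437) = 10400 J.
Q = ΔU = 10400 J.
State after step 1: P = 789 kPa, V = 31.8 L, T = 604 K.
Step 2 — Isothermal: T stays 604 K; PV = const ⇒ V₂ = 220 L, P₂ = 114 kPa.
ΔU = 0 (ideal gas, T constant).
W = nRT ln(V₂/V₁) = 5.00×8.314×604×ln(6.92) = 48600 J.
Q = ΔU + W = 48600 J.
Net over both steps: W = 48600 J, Q = 59000 J, ΔU = 10400 J.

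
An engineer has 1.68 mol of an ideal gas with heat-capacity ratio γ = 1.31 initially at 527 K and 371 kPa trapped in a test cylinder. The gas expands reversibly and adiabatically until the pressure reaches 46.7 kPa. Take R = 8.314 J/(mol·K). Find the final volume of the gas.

V₁ = nRT₁/P₁ = 1.68×8.314×527/371 = 19.8 L.
Adiabatic: T₂/T₁ = (P₂/P₁)^((γ−1)/γ) ⇒ T₂ = 527×(0.126)^0.237 = 323 K; V₂ = 96.5 L.

96.5 L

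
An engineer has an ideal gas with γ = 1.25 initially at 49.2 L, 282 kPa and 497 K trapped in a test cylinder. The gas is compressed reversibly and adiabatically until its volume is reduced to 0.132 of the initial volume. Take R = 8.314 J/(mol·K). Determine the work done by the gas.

-36600 J

n = P₁V₁/(RT₁) = 282×49.2/(8.314×497) = 3.36 mol.
Adiabatic: TV^(γ−1) = const ⇒ T₂ = 497×(7.58)^0.250 = 825 K; PV^γ = const ⇒ P₂ = 3540 kPa.
ΔU = nCvΔT = 3.36×33.3×(825−497) = 36600 J.
Q = 0 for an adiabatic process, so W = −ΔU = -36600 J.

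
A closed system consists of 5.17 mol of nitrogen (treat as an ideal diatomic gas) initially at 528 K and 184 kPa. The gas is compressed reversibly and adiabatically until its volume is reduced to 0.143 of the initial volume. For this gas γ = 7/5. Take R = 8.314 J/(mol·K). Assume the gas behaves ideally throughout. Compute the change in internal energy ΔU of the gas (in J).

66800 J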